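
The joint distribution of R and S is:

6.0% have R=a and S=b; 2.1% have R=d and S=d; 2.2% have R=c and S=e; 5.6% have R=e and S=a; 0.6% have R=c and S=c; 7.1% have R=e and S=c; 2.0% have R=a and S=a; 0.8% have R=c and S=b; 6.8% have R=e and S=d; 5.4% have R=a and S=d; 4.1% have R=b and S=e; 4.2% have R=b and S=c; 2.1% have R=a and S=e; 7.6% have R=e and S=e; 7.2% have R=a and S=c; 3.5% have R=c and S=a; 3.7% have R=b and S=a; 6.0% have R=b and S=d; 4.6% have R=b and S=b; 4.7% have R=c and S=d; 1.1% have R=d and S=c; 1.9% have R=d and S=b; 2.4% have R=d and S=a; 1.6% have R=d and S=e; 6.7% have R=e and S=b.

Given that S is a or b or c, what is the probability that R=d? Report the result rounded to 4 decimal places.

0.0941

P(S=a) = 0.020 + 0.037 + 0.035 + 0.024 + 0.056 = 0.172.
P(S=b) = 0.060 + 0.046 + 0.008 + 0.019 + 0.067 = 0.200.
P(S=c) = 0.072 + 0.042 + 0.006 + 0.011 + 0.071 = 0.202.
P(S ∈ {a, b, c}) = 0.172 + 0.200 + 0.202 = 0.574; P(R=d, S ∈ {a, b, c}) = 0.024 + 0.019 + 0.011 = 0.054.
P(R=d | S ∈ {a, b, c}) = 0.054/0.574 = 0.0941.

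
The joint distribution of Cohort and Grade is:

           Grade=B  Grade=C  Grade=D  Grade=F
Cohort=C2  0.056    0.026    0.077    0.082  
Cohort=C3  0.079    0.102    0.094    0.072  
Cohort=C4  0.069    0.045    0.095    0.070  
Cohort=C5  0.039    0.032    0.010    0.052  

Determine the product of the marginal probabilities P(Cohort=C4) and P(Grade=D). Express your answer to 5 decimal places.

0.07700

P(Cohort=C4) = 0.069 + 0.045 + 0.095 + 0.070 = 0.279.
P(Grade=D) = 0.077 + 0.094 + 0.095 + 0.010 = 0.276.
Product: 0.279 × 0.276 = 0.07700.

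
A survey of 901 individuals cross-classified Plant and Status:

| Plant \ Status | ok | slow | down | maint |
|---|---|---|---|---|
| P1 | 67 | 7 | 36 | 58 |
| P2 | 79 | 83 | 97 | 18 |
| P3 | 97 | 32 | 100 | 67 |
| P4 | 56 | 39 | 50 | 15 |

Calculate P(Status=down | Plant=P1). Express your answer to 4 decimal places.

0.2143

Total with Plant=P1: 67 + 7 + 36 + 58 = 168.
P(Status=down | Plant=P1) = 36/168 = 0.2143.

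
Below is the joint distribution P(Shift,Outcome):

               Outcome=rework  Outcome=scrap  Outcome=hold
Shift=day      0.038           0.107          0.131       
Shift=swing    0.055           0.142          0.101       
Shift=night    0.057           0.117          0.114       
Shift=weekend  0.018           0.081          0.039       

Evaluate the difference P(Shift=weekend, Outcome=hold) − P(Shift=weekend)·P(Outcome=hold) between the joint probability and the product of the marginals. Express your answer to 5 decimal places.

P(Shift=weekend) = 0.018 + 0.081 + 0.039 = 0.138.
P(Outcome=hold) = 0.131 + 0.101 + 0.114 + 0.039 = 0.385.
P(Shift=weekend, Outcome=hold) − P(Shift=weekend)P(Outcome=hold) = 0.039 − 0.138×0.385 = -0.01413.

-0.01413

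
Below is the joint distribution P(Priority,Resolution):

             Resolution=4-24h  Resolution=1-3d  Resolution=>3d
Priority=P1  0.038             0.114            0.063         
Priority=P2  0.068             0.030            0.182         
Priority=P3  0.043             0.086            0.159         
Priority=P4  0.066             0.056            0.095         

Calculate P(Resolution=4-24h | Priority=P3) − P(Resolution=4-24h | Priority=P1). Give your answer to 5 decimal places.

-0.02744

P(Priority=P3) = 0.043 + 0.086 + 0.159 = 0.288; P(Resolution=4-24h | Priority=P3) = 0.043/0.288 = 0.149306.
P(Priority=P1) = 0.038 + 0.114 + 0.063 = 0.215; P(Resolution=4-24h | Priority=P1) = 0.038/0.215 = 0.176744.
Difference = -0.02744.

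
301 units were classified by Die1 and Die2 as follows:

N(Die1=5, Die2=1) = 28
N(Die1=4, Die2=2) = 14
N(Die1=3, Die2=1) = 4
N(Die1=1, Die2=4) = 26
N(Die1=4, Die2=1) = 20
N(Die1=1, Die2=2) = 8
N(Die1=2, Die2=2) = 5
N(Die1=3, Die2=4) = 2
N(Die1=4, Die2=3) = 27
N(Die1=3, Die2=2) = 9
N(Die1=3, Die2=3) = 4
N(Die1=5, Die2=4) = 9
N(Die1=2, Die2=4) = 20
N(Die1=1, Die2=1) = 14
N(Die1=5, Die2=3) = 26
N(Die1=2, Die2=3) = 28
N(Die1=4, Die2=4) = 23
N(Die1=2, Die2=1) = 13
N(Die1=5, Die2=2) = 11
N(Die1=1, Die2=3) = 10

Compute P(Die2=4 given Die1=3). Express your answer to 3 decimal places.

0.105

Total with Die1=3: 4 + 9 + 4 + 2 = 19.
P(Die2=4 | Die1=3) = 2/19 = 0.105.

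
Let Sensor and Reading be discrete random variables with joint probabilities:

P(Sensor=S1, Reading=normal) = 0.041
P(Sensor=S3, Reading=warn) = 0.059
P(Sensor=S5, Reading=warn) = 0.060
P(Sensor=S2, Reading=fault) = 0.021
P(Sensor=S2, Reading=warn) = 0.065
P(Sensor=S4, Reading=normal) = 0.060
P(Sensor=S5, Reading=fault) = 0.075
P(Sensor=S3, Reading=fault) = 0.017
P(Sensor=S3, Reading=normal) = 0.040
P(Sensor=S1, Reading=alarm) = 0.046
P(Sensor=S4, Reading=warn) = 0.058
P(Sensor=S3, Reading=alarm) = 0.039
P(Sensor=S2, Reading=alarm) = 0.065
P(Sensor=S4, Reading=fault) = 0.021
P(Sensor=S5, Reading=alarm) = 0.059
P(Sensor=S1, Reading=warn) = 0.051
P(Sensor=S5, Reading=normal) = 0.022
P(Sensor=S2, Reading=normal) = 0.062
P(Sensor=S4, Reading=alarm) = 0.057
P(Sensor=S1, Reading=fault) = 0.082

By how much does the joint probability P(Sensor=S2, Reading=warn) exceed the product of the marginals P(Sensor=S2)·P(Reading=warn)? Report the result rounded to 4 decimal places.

0.0026

P(Sensor=S2) = 0.062 + 0.065 + 0.065 + 0.021 = 0.213.
P(Reading=warn) = 0.051 + 0.065 + 0.059 + 0.058 + 0.060 = 0.293.
P(Sensor=S2, Reading=warn) − P(Sensor=S2)P(Reading=warn) = 0.065 − 0.213×0.293 = 0.0026.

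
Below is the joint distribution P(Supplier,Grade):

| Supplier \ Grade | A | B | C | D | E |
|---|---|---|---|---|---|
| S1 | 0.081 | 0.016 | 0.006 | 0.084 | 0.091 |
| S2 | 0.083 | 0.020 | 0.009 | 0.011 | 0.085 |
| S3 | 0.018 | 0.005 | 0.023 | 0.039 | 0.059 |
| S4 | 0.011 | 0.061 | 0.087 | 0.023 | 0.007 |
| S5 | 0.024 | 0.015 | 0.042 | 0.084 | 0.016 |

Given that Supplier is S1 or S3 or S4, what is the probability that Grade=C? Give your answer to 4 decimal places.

0.1899

P(Supplier=S1) = 0.081 + 0.016 + 0.006 + 0.084 + 0.091 = 0.278.
P(Supplier=S3) = 0.018 + 0.005 + 0.023 + 0.039 + 0.059 = 0.144.
P(Supplier=S4) = 0.011 + 0.061 + 0.087 + 0.023 + 0.007 = 0.189.
P(Supplier ∈ {S1, S3, S4}) = 0.278 + 0.144 + 0.189 = 0.611; P(Grade=C, Supplier ∈ {S1, S3, S4}) = 0.006 + 0.023 + 0.087 = 0.116.
P(Grade=C | Supplier ∈ {S1, S3, S4}) = 0.116/0.611 = 0.1899.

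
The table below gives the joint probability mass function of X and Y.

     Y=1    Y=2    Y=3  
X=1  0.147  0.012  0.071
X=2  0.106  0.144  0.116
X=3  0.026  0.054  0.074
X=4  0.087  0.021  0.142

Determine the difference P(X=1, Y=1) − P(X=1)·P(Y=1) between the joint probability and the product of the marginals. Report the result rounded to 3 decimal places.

0.063

P(X=1) = 0.147 + 0.012 + 0.071 = 0.230.
P(Y=1) = 0.147 + 0.106 + 0.026 + 0.087 = 0.366.
P(X=1, Y=1) − P(X=1)P(Y=1) = 0.147 − 0.230×0.366 = 0.063.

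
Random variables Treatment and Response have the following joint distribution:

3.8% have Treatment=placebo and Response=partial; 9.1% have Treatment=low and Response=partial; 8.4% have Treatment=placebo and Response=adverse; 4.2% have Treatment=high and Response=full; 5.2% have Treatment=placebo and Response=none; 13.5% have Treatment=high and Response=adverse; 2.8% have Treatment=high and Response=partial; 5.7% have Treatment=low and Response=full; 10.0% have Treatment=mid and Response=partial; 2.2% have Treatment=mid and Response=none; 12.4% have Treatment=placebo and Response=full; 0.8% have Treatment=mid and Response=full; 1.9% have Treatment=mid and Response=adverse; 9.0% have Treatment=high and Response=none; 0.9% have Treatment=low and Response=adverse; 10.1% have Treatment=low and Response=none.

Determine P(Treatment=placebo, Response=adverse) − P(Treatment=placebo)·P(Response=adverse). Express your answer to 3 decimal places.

0.010

P(Treatment=placebo) = 0.052 + 0.038 + 0.124 + 0.084 = 0.298.
P(Response=adverse) = 0.084 + 0.009 + 0.019 + 0.135 = 0.247.
P(Treatment=placebo, Response=adverse) − P(Treatment=placebo)P(Response=adverse) = 0.084 − 0.298×0.247 = 0.010.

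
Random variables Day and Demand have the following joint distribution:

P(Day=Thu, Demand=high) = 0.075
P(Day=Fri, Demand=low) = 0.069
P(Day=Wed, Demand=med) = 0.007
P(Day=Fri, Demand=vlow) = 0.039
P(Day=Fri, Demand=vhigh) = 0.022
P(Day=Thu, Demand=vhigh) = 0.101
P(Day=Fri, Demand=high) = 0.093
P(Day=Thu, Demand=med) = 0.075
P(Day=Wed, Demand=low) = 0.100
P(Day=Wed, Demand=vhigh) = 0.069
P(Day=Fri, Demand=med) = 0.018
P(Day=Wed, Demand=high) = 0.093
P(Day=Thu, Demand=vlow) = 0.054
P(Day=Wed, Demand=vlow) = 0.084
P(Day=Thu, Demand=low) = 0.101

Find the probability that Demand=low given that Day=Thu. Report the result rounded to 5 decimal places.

0.24877

P(Day=Thu) = 0.054 + 0.101 + 0.075 + 0.075 + 0.101 = 0.406.
P(Demand=low | Day=Thu) = 0.101/0.406 = 0.24877.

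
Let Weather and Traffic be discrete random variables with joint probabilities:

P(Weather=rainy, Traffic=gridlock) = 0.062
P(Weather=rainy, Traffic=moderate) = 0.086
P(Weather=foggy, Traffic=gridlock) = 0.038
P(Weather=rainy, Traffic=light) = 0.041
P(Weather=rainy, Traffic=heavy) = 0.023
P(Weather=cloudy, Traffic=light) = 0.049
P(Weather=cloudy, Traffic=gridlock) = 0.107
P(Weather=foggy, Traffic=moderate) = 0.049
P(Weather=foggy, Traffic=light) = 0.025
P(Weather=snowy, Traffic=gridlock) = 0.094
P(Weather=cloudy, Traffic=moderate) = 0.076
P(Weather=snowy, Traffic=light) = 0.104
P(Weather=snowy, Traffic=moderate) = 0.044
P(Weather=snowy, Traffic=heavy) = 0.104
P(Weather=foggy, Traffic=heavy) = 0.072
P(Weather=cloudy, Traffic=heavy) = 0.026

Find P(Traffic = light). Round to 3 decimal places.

0.219

P(Traffic=light) = 0.049 + 0.041 + 0.104 + 0.025 = 0.219.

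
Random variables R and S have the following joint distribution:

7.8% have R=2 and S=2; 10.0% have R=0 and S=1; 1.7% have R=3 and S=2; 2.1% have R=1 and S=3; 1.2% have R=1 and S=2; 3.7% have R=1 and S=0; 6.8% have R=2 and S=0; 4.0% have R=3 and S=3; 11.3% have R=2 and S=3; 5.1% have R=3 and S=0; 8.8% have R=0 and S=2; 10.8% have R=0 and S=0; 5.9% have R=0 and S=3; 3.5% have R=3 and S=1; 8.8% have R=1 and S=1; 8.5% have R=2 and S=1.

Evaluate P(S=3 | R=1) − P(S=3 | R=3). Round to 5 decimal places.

-0.14681

P(R=1) = 0.037 + 0.088 + 0.012 + 0.021 = 0.158; P(S=3 | R=1) = 0.021/0.158 = 0.132911.
P(R=3) = 0.051 + 0.035 + 0.017 + 0.040 = 0.143; P(S=3 | R=3) = 0.040/0.143 = 0.279720.
Difference = -0.14681.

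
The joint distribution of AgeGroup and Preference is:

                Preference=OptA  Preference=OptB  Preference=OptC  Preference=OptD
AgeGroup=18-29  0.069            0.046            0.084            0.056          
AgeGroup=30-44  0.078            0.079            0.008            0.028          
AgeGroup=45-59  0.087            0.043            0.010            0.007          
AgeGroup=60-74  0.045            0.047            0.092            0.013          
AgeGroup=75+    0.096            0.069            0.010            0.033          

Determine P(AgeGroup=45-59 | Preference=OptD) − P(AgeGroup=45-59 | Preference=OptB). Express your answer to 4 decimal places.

P(Preference=OptD) = 0.056 + 0.028 + 0.007 + 0.013 + 0.033 = 0.137; P(AgeGroup=45-59 | Preference=OptD) = 0.007/0.137 = 0.05109.
P(Preference=OptB) = 0.046 + 0.079 + 0.043 + 0.047 + 0.069 = 0.284; P(AgeGroup=45-59 | Preference=OptB) = 0.043/0.284 = 0.15141.
Difference = -0.1003.

-0.1003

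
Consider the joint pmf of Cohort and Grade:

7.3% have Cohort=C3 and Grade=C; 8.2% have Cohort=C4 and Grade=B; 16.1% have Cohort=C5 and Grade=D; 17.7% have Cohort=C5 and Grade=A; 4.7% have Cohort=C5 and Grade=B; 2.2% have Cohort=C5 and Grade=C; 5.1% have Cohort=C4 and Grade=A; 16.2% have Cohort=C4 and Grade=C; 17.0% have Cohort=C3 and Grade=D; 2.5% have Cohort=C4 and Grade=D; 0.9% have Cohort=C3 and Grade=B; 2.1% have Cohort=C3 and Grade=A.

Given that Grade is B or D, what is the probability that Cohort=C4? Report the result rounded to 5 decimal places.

P(Grade=B) = 0.009 + 0.082 + 0.047 = 0.138.
P(Grade=D) = 0.170 + 0.025 + 0.161 = 0.356.
P(Grade ∈ {B, D}) = 0.138 + 0.356 = 0.494; P(Cohort=C4, Grade ∈ {B, D}) = 0.082 + 0.025 = 0.107.
P(Cohort=C4 | Grade ∈ {B, D}) = 0.107/0.494 = 0.21660.

0.21660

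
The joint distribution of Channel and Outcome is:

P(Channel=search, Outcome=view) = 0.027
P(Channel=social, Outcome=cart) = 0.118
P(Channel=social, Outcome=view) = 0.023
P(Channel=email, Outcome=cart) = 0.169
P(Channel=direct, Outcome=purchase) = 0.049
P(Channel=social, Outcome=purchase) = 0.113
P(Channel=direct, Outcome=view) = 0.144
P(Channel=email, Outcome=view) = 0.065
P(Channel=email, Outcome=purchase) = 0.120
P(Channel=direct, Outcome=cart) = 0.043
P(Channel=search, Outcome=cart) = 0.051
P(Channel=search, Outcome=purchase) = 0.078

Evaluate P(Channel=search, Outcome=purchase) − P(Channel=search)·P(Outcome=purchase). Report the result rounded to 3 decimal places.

0.022

P(Channel=search) = 0.027 + 0.051 + 0.078 = 0.156.
P(Outcome=purchase) = 0.120 + 0.078 + 0.113 + 0.049 = 0.360.
P(Channel=search, Outcome=purchase) − P(Channel=search)P(Outcome=purchase) = 0.078 − 0.156×0.360 = 0.022.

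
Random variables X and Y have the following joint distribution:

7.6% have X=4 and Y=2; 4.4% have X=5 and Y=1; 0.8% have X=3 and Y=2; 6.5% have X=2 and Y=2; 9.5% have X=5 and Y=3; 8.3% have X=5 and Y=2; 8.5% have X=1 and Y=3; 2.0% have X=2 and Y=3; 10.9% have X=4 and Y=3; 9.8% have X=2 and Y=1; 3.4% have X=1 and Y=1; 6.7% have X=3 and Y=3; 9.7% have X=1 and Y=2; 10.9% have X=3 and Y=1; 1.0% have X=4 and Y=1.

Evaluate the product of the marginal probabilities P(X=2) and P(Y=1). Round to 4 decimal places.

P(X=2) = 0.098 + 0.065 + 0.020 = 0.183.
P(Y=1) = 0.034 + 0.098 + 0.109 + 0.010 + 0.044 = 0.295.
Product: 0.183 × 0.295 = 0.0540.

0.0540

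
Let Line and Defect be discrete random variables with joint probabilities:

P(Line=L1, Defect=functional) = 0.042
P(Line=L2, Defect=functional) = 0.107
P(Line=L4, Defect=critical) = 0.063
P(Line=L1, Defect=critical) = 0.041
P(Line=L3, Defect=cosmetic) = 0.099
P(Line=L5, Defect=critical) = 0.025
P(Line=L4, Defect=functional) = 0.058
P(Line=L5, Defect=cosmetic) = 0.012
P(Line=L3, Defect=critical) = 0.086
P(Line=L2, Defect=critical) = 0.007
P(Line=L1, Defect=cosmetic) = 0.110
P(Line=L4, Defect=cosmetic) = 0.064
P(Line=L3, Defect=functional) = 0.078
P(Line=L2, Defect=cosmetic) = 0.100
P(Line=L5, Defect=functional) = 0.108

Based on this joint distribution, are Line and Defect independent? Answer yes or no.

P(Line=L5) = 0.145 and P(Defect=functional) = 0.393, so their product is 0.05699, but P(Line=L5, Defect=functional) = 0.108. Since these differ, Line and Defect are not independent.

no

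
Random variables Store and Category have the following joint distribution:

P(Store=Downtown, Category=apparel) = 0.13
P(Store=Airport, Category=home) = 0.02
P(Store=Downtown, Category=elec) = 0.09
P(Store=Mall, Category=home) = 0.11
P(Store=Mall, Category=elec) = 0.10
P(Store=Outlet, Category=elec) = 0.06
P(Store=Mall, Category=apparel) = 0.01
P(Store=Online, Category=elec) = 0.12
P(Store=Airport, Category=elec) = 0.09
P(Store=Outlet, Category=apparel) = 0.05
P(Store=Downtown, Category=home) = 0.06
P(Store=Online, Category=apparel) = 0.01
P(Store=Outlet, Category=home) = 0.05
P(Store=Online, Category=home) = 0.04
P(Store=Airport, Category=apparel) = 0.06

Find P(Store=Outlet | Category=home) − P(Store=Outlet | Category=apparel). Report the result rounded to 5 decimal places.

P(Category=home) = 0.06 + 0.11 + 0.02 + 0.05 + 0.04 = 0.28; P(Store=Outlet | Category=home) = 0.05/0.28 = 0.178571.
P(Category=apparel) = 0.13 + 0.01 + 0.06 + 0.05 + 0.01 = 0.26; P(Store=Outlet | Category=apparel) = 0.05/0.26 = 0.192308.
Difference = -0.01374.

-0.01374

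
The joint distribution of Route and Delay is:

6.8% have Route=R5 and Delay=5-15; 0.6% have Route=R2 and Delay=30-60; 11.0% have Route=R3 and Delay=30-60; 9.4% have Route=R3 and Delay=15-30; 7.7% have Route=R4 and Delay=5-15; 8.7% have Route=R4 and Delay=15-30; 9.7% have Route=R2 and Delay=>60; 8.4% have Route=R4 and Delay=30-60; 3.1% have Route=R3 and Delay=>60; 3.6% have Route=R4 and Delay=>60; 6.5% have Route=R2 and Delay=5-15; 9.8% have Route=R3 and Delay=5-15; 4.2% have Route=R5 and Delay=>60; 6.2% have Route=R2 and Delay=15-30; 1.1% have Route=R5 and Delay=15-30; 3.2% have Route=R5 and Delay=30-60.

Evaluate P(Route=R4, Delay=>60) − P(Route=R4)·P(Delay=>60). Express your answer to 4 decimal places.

P(Route=R4) = 0.077 + 0.087 + 0.084 + 0.036 = 0.284.
P(Delay=>60) = 0.097 + 0.031 + 0.036 + 0.042 = 0.206.
P(Route=R4, Delay=>60) − P(Route=R4)P(Delay=>60) = 0.036 − 0.284×0.206 = -0.0225.

-0.0225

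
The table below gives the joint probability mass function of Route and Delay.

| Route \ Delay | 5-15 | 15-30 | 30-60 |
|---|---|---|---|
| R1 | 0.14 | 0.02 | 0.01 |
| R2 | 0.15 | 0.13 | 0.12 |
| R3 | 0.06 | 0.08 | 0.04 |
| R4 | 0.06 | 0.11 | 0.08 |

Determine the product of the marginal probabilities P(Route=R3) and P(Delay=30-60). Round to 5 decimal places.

0.04500

P(Route=R3) = 0.06 + 0.08 + 0.04 = 0.18.
P(Delay=30-60) = 0.01 + 0.12 + 0.04 + 0.08 = 0.25.
Product: 0.18 × 0.25 = 0.04500.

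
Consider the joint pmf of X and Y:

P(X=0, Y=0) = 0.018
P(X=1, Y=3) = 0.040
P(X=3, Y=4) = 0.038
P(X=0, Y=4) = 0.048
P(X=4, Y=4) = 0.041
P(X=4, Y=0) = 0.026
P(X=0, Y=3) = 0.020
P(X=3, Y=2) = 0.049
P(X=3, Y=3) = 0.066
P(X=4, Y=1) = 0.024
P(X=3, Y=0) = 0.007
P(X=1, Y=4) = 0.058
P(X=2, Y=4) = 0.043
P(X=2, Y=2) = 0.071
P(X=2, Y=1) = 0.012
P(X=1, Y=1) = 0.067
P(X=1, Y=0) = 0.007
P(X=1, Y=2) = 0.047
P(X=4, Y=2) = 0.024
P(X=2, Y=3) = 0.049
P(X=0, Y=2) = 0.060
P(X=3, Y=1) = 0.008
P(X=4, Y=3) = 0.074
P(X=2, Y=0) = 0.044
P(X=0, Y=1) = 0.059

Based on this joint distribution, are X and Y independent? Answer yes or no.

P(X=0) = 0.205 and P(Y=3) = 0.249, so their product is 0.05105, but P(X=0, Y=3) = 0.020. Since these differ, X and Y are not independent.

no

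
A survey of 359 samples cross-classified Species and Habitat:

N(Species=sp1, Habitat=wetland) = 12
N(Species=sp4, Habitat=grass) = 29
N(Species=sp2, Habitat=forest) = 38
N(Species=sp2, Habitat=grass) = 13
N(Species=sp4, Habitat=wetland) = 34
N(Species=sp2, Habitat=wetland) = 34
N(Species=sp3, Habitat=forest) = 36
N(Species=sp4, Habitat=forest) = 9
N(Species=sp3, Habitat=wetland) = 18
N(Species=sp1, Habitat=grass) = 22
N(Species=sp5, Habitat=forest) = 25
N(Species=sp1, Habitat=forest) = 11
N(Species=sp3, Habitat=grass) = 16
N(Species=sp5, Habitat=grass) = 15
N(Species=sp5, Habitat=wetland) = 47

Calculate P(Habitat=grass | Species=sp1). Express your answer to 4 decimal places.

0.4889

Total with Species=sp1: 11 + 22 + 12 = 45.
P(Habitat=grass | Species=sp1) = 22/45 = 0.4889.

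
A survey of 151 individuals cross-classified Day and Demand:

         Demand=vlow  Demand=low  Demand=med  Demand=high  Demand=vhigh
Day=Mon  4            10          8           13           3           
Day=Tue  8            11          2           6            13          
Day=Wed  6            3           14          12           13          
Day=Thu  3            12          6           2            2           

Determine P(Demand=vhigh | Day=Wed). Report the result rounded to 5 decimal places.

Total with Day=Wed: 6 + 3 + 14 + 12 + 13 = 48.
P(Demand=vhigh | Day=Wed) = 13/48 = 0.27083.

0.27083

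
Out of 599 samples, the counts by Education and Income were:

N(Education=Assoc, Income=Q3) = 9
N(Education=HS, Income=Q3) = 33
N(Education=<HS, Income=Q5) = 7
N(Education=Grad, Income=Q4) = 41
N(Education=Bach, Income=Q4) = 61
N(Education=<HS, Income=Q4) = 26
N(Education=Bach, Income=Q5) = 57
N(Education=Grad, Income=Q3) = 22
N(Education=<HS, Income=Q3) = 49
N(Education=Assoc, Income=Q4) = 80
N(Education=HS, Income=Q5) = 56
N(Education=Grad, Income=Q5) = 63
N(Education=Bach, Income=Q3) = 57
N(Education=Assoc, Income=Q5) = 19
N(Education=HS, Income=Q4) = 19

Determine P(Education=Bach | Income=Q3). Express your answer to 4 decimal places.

0.3353

Total with Income=Q3: 49 + 33 + 9 + 57 + 22 = 170.
P(Education=Bach | Income=Q3) = 57/170 = 0.3353.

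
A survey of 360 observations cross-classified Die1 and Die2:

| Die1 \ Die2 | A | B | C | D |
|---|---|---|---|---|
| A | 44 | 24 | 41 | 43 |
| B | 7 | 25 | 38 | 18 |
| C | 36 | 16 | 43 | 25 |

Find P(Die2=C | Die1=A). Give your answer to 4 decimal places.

Total with Die1=A: 44 + 24 + 41 + 43 = 152.
P(Die2=C | Die1=A) = 41/152 = 0.2697.

0.2697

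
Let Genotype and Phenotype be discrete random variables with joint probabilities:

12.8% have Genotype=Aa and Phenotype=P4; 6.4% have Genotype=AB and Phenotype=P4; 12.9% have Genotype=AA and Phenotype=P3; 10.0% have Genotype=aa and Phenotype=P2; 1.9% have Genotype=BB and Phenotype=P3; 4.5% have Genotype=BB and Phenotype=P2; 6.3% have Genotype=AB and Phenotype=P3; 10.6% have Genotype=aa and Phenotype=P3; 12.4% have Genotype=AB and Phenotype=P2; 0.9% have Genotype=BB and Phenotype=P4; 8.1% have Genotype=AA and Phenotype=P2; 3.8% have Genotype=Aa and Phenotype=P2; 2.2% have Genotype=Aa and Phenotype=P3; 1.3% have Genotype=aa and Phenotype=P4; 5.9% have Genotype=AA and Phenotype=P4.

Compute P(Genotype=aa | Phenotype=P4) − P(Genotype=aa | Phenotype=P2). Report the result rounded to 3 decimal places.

-0.210

P(Phenotype=P4) = 0.059 + 0.128 + 0.013 + 0.064 + 0.009 = 0.273; P(Genotype=aa | Phenotype=P4) = 0.013/0.273 = 0.0476.
P(Phenotype=P2) = 0.081 + 0.038 + 0.100 + 0.124 + 0.045 = 0.388; P(Genotype=aa | Phenotype=P2) = 0.100/0.388 = 0.2577.
Difference = -0.210.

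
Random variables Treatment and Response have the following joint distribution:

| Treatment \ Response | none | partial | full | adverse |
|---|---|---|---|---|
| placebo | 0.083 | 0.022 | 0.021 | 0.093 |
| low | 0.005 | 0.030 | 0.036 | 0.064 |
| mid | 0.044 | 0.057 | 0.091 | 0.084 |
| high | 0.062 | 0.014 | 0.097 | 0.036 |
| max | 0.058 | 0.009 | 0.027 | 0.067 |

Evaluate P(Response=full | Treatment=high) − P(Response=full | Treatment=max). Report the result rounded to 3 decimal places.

0.296

P(Treatment=high) = 0.062 + 0.014 + 0.097 + 0.036 = 0.209; P(Response=full | Treatment=high) = 0.097/0.209 = 0.4641.
P(Treatment=max) = 0.058 + 0.009 + 0.027 + 0.067 = 0.161; P(Response=full | Treatment=max) = 0.027/0.161 = 0.1677.
Difference = 0.296.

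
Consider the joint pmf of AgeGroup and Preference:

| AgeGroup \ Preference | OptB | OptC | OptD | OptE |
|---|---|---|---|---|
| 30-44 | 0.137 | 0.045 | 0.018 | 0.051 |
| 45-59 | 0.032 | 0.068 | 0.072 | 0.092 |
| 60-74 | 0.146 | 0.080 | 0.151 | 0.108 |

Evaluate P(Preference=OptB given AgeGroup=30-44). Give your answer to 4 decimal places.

0.5458

P(AgeGroup=30-44) = 0.137 + 0.045 + 0.018 + 0.051 = 0.251.
P(Preference=OptB | AgeGroup=30-44) = 0.137/0.251 = 0.5458.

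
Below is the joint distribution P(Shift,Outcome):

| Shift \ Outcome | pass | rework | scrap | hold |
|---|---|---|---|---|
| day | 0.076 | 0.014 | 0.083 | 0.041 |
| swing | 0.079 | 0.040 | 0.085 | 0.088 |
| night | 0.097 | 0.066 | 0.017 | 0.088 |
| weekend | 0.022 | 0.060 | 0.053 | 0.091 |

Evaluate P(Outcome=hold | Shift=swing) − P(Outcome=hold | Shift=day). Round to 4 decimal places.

0.1098

P(Shift=swing) = 0.079 + 0.040 + 0.085 + 0.088 = 0.292; P(Outcome=hold | Shift=swing) = 0.088/0.292 = 0.30137.
P(Shift=day) = 0.076 + 0.014 + 0.083 + 0.041 = 0.214; P(Outcome=hold | Shift=day) = 0.041/0.214 = 0.19159.
Difference = 0.1098.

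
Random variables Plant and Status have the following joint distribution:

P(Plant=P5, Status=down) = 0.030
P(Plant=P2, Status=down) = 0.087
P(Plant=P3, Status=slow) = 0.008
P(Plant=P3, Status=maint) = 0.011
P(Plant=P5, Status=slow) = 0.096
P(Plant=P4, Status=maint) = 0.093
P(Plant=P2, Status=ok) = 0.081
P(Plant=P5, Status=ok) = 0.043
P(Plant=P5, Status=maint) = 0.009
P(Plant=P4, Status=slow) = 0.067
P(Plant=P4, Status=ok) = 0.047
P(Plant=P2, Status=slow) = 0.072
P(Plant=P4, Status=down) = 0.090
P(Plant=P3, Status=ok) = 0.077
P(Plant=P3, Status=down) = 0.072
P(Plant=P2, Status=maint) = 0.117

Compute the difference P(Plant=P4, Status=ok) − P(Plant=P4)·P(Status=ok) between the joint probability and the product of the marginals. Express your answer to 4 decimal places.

P(Plant=P4) = 0.047 + 0.067 + 0.090 + 0.093 = 0.297.
P(Status=ok) = 0.081 + 0.077 + 0.047 + 0.043 = 0.248.
P(Plant=P4, Status=ok) − P(Plant=P4)P(Status=ok) = 0.047 − 0.297×0.248 = -0.0267.

-0.0267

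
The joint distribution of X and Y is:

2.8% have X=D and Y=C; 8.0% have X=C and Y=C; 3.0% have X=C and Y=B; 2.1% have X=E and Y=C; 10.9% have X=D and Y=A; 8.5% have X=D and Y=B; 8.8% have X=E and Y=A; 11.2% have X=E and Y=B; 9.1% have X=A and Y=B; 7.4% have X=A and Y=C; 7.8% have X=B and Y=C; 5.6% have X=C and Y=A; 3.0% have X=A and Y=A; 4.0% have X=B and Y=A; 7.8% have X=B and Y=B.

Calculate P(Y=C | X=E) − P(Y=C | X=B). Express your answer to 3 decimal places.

P(X=E) = 0.088 + 0.112 + 0.021 = 0.221; P(Y=C | X=E) = 0.021/0.221 = 0.0950.
P(X=B) = 0.040 + 0.078 + 0.078 = 0.196; P(Y=C | X=B) = 0.078/0.196 = 0.3980.
Difference = -0.303.

-0.303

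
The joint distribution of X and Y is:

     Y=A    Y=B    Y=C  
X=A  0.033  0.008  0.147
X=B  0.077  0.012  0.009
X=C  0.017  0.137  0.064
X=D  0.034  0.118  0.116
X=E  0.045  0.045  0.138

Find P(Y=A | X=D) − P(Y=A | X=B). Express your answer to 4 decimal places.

P(X=D) = 0.034 + 0.118 + 0.116 = 0.268; P(Y=A | X=D) = 0.034/0.268 = 0.12687.
P(X=B) = 0.077 + 0.012 + 0.009 = 0.098; P(Y=A | X=B) = 0.077/0.098 = 0.78571.
Difference = -0.6588.

-0.6588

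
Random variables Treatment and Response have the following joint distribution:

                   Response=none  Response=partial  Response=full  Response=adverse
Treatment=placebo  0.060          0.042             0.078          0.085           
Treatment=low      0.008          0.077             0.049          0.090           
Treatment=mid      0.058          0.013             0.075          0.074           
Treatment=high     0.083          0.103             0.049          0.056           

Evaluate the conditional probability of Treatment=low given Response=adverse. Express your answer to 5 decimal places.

P(Response=adverse) = 0.085 + 0.090 + 0.074 + 0.056 = 0.305.
P(Treatment=low | Response=adverse) = 0.090/0.305 = 0.29508.

0.29508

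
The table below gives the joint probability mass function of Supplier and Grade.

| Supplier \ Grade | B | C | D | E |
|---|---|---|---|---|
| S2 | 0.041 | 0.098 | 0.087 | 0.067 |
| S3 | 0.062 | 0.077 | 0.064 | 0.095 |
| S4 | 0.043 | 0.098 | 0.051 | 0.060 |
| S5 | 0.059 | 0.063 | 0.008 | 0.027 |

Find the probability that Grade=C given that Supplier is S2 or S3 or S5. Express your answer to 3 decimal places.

0.318

P(Supplier=S2) = 0.041 + 0.098 + 0.087 + 0.067 = 0.293.
P(Supplier=S3) = 0.062 + 0.077 + 0.064 + 0.095 = 0.298.
P(Supplier=S5) = 0.059 + 0.063 + 0.008 + 0.027 = 0.157.
P(Supplier ∈ {S2, S3, S5}) = 0.293 + 0.298 + 0.157 = 0.748; P(Grade=C, Supplier ∈ {S2, S3, S5}) = 0.098 + 0.077 + 0.063 = 0.238.
P(Grade=C | Supplier ∈ {S2, S3, S5}) = 0.238/0.748 = 0.318.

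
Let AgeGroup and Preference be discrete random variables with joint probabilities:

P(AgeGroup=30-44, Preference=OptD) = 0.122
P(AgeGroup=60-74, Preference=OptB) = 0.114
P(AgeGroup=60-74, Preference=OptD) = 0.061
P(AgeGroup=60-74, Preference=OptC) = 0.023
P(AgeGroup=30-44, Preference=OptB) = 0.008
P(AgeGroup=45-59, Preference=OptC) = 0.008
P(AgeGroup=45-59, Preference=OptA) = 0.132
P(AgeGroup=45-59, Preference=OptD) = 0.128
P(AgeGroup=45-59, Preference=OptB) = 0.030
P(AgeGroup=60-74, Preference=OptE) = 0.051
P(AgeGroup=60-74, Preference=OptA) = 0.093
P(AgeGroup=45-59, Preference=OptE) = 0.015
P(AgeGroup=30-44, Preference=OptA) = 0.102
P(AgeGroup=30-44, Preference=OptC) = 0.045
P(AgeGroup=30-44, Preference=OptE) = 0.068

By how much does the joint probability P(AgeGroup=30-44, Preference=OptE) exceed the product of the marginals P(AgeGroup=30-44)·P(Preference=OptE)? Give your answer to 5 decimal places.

0.02177

P(AgeGroup=30-44) = 0.102 + 0.008 + 0.045 + 0.122 + 0.068 = 0.345.
P(Preference=OptE) = 0.068 + 0.015 + 0.051 = 0.134.
P(AgeGroup=30-44, Preference=OptE) − P(AgeGroup=30-44)P(Preference=OptE) = 0.068 − 0.345×0.134 = 0.02177.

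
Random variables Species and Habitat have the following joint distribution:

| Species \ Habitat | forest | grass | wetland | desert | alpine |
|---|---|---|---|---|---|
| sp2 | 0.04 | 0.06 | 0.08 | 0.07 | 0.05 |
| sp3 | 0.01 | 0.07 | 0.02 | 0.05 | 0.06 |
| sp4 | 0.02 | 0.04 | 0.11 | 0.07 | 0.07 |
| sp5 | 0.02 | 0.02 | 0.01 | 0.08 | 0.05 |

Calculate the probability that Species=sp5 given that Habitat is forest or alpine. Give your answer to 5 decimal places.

0.21875

P(Habitat=forest) = 0.04 + 0.01 + 0.02 + 0.02 = 0.09.
P(Habitat=alpine) = 0.05 + 0.06 + 0.07 + 0.05 = 0.23.
P(Habitat ∈ {forest, alpine}) = 0.09 + 0.23 = 0.32; P(Species=sp5, Habitat ∈ {forest, alpine}) = 0.02 + 0.05 = 0.07.
P(Species=sp5 | Habitat ∈ {forest, alpine}) = 0.07/0.32 = 0.21875.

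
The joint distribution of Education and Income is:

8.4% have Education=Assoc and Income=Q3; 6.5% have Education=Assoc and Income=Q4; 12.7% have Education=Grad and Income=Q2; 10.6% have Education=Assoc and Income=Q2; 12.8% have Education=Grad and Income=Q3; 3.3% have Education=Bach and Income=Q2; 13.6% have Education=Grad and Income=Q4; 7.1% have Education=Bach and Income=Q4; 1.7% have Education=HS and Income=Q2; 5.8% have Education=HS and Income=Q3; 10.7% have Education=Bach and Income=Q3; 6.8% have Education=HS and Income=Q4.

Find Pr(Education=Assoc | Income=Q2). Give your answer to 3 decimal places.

0.375

P(Income=Q2) = 0.017 + 0.106 + 0.033 + 0.127 = 0.283.
P(Education=Assoc | Income=Q2) = 0.106/0.283 = 0.375.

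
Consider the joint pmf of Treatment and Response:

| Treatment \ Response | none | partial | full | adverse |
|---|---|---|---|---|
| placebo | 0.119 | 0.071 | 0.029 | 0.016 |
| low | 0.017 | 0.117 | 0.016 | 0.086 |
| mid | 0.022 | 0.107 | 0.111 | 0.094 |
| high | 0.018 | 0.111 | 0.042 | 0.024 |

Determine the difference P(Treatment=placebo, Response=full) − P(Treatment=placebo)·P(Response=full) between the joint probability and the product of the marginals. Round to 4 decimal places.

P(Treatment=placebo) = 0.119 + 0.071 + 0.029 + 0.016 = 0.235.
P(Response=full) = 0.029 + 0.016 + 0.111 + 0.042 = 0.198.
P(Treatment=placebo, Response=full) − P(Treatment=placebo)P(Response=full) = 0.029 − 0.235×0.198 = -0.0175.

-0.0175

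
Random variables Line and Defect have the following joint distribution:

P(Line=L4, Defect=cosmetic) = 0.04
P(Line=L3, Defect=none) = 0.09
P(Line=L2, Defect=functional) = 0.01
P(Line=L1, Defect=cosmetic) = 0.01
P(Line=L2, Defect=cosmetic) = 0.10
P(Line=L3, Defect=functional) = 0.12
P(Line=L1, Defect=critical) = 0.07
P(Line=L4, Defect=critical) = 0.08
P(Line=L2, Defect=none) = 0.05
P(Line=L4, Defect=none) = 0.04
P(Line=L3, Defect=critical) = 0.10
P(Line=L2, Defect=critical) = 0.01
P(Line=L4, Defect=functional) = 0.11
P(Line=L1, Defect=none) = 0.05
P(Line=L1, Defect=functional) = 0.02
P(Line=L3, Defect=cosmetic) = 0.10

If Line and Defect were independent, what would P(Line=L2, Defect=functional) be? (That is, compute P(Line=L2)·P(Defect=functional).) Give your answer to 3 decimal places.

0.044

P(Line=L2) = 0.05 + 0.10 + 0.01 + 0.01 = 0.17.
P(Defect=functional) = 0.02 + 0.01 + 0.12 + 0.11 = 0.26.
Product: 0.17 × 0.26 = 0.044.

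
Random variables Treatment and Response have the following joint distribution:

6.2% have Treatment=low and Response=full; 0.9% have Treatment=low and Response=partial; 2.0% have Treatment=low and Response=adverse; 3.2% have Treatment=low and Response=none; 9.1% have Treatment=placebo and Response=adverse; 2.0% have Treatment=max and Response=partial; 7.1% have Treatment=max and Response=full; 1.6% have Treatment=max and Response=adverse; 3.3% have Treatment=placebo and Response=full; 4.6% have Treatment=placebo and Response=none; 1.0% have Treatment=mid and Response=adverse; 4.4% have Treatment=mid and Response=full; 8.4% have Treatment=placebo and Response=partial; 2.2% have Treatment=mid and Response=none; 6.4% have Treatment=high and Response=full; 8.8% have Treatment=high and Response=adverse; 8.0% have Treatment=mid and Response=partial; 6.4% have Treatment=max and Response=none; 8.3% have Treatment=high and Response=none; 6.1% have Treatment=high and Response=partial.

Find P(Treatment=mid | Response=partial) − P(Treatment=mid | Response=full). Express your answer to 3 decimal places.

P(Response=partial) = 0.084 + 0.009 + 0.080 + 0.061 + 0.020 = 0.254; P(Treatment=mid | Response=partial) = 0.080/0.254 = 0.3150.
P(Response=full) = 0.033 + 0.062 + 0.044 + 0.064 + 0.071 = 0.274; P(Treatment=mid | Response=full) = 0.044/0.274 = 0.1606.
Difference = 0.154.

0.154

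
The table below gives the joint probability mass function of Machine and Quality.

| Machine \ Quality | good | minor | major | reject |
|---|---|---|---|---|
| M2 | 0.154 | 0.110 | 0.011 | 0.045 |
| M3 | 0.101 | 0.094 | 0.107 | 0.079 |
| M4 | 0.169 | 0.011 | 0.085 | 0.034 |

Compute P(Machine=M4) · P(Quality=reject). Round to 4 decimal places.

P(Machine=M4) = 0.169 + 0.011 + 0.085 + 0.034 = 0.299.
P(Quality=reject) = 0.045 + 0.079 + 0.034 = 0.158.
Product: 0.299 × 0.158 = 0.0472.

0.0472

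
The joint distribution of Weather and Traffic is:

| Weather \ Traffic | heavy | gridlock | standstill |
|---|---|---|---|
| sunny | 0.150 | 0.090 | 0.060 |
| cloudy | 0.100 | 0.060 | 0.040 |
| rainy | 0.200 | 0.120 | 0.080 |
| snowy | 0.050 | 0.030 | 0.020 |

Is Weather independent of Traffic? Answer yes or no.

yes

Every cell satisfies P(Weather,Traffic) = P(Weather)·P(Traffic). For instance P(Weather=cloudy) = 0.200, P(Traffic=gridlock) = 0.300, and 0.200×0.300 = 0.060 matches the joint entry. So Weather and Traffic are independent.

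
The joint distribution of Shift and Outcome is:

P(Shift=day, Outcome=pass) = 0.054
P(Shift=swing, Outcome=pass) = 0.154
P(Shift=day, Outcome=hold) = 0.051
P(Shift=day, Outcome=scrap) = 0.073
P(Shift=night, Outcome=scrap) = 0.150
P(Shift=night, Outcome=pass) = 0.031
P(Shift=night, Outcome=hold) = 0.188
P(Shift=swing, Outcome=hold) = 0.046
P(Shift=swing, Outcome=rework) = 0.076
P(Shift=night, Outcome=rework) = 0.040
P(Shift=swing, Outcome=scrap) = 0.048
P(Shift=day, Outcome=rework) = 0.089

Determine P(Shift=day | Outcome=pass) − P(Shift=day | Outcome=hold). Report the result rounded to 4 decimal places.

0.0470

P(Outcome=pass) = 0.054 + 0.154 + 0.031 = 0.239; P(Shift=day | Outcome=pass) = 0.054/0.239 = 0.22594.
P(Outcome=hold) = 0.051 + 0.046 + 0.188 = 0.285; P(Shift=day | Outcome=hold) = 0.051/0.285 = 0.17895.
Difference = 0.0470.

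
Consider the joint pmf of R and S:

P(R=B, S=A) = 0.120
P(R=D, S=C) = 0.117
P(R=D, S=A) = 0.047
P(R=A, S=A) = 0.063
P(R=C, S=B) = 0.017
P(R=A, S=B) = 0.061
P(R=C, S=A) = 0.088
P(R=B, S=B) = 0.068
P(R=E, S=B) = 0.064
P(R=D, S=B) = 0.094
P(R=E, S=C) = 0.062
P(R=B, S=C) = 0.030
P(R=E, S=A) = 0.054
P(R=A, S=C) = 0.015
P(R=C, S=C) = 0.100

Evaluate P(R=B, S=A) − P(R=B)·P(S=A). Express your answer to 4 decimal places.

P(R=B) = 0.120 + 0.068 + 0.030 = 0.218.
P(S=A) = 0.063 + 0.120 + 0.088 + 0.047 + 0.054 = 0.372.
P(R=B, S=A) − P(R=B)P(S=A) = 0.120 − 0.218×0.372 = 0.0389.

0.0389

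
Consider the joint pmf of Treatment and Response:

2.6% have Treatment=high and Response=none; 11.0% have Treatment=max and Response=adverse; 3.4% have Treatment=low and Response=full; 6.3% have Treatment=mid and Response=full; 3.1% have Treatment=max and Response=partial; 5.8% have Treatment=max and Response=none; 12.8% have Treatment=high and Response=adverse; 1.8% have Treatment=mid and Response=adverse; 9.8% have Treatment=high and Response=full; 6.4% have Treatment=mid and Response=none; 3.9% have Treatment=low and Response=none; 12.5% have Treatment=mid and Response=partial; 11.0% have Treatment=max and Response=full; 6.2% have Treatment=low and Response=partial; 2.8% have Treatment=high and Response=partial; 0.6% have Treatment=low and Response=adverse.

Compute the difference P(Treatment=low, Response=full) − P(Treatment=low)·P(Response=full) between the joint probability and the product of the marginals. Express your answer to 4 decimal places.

P(Treatment=low) = 0.039 + 0.062 + 0.034 + 0.006 = 0.141.
P(Response=full) = 0.034 + 0.063 + 0.098 + 0.110 = 0.305.
P(Treatment=low, Response=full) − P(Treatment=low)P(Response=full) = 0.034 − 0.141×0.305 = -0.0090.

-0.0090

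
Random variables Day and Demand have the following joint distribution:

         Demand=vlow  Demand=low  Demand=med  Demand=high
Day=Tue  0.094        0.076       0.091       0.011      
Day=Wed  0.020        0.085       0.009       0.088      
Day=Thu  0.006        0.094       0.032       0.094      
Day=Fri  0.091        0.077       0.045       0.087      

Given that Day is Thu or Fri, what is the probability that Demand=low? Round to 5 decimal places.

P(Day=Thu) = 0.006 + 0.094 + 0.032 + 0.094 = 0.226.
P(Day=Fri) = 0.091 + 0.077 + 0.045 + 0.087 = 0.300.
P(Day ∈ {Thu, Fri}) = 0.226 + 0.300 = 0.526; P(Demand=low, Day ∈ {Thu, Fri}) = 0.094 + 0.077 = 0.171.
P(Demand=low | Day ∈ {Thu, Fri}) = 0.171/0.526 = 0.32510.

0.32510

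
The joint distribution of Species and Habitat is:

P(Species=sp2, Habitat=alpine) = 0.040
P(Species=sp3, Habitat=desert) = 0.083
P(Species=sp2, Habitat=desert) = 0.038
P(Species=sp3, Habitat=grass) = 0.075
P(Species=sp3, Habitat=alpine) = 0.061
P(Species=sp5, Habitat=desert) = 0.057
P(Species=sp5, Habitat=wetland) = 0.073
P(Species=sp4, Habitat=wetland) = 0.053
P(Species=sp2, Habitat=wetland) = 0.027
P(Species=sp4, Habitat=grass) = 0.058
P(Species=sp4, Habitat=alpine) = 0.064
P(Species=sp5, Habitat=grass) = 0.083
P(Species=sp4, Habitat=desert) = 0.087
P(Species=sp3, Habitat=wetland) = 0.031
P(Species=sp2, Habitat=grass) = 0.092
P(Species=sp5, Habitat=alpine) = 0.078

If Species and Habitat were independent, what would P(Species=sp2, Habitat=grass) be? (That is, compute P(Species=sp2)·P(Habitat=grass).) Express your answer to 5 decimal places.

P(Species=sp2) = 0.092 + 0.027 + 0.038 + 0.040 = 0.197.
P(Habitat=grass) = 0.092 + 0.075 + 0.058 + 0.083 = 0.308.
Product: 0.197 × 0.308 = 0.06068.

0.06068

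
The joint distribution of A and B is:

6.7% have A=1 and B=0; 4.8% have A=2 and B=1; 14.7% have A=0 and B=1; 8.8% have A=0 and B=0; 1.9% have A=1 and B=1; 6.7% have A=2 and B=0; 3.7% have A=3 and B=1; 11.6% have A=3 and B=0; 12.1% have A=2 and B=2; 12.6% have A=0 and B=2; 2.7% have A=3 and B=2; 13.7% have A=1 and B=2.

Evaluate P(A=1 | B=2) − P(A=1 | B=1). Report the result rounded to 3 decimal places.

0.258

P(B=2) = 0.126 + 0.137 + 0.121 + 0.027 = 0.411; P(A=1 | B=2) = 0.137/0.411 = 0.3333.
P(B=1) = 0.147 + 0.019 + 0.048 + 0.037 = 0.251; P(A=1 | B=1) = 0.019/0.251 = 0.0757.
Difference = 0.258.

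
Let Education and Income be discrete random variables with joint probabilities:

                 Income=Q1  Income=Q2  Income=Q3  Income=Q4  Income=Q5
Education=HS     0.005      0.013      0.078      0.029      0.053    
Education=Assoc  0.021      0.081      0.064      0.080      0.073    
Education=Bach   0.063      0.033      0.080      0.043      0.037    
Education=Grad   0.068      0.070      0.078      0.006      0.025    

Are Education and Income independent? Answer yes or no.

no

P(Education=Grad) = 0.247 and P(Income=Q4) = 0.158, so their product is 0.03903, but P(Education=Grad, Income=Q4) = 0.006. Since these differ, Education and Income are not independent.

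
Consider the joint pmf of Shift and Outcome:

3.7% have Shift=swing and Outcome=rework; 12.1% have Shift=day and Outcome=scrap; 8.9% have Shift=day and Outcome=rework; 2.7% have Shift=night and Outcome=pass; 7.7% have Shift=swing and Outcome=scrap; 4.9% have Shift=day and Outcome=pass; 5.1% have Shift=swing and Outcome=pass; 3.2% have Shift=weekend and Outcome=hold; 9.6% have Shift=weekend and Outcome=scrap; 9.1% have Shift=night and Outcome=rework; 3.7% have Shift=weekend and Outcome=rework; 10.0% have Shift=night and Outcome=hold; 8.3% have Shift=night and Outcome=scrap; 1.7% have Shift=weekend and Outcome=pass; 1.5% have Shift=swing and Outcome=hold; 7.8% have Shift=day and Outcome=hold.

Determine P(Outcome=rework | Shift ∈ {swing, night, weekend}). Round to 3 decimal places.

P(Shift=swing) = 0.051 + 0.037 + 0.077 + 0.015 = 0.180.
P(Shift=night) = 0.027 + 0.091 + 0.083 + 0.100 = 0.301.
P(Shift=weekend) = 0.017 + 0.037 + 0.096 + 0.032 = 0.182.
P(Shift ∈ {swing, night, weekend}) = 0.180 + 0.301 + 0.182 = 0.663; P(Outcome=rework, Shift ∈ {swing, night, weekend}) = 0.037 + 0.091 + 0.037 = 0.165.
P(Outcome=rework | Shift ∈ {swing, night, weekend}) = 0.165/0.663 = 0.249.

0.249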